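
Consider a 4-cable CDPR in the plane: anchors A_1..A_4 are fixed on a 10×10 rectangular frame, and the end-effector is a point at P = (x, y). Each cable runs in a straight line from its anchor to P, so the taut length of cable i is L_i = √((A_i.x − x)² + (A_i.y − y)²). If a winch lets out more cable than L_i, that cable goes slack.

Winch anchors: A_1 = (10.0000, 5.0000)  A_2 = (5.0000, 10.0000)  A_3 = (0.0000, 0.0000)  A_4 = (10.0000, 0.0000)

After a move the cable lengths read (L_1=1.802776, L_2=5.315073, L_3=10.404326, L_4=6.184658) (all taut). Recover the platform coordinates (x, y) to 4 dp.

(8.5000, 6.0000)

expand ‖A_i−P‖²=L_i² and subtract eq 1 (c_i ≔ ‖A_i‖²−L_i²)
c_1 = 100.0000+25.0000−3.2500 = 121.7500
eq1−eq2 → [10.0000  -10.0000]·P = 25.0000
eq1−eq3 → [20.0000  10.0000]·P = 230.0000
eq1−eq4 → [0.0000  10.0000]·P = 60.0000
2×2 solve → P = (8.5000, 6.0000)
check cable 4: ‖A_4−P‖² = 38.2500 ≈ L_4² = 38.2500 ✓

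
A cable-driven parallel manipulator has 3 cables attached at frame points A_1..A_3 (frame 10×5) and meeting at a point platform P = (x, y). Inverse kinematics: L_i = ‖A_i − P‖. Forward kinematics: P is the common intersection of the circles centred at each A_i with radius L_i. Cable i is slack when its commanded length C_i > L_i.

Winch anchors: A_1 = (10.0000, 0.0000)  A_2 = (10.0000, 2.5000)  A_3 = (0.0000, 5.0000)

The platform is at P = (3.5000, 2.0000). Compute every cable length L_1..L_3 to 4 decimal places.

(6.8007, 6.5192, 4.6098)

L_1: Δ = A_1−P = (6.5000, -2.0000) → ‖Δ‖ = √46.2500 = 6.8007
L_2: Δ = A_2−P = (6.5000, 0.5000) → ‖Δ‖ = √42.5000 = 6.5192
L_3: Δ = A_3−P = (-3.5000, 3.0000) → ‖Δ‖ = √21.2500 = 4.6098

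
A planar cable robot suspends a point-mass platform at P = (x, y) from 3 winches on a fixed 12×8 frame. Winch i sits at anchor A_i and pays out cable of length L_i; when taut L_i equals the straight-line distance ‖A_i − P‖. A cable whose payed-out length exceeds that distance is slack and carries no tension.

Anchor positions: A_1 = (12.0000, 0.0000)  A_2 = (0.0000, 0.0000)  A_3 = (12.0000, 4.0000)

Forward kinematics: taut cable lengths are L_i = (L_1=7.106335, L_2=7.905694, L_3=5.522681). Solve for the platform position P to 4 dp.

circle eqns → linear via eq_j − eq_1; set q_j = A_j·A_j − L_j²
q_1 = 144.0000+0.0000−50.5000 = 93.5000
24.0000·x + 0.0000·y = q_1−q_2 = 156.0000
0.0000·x − 8.0000·y = q_1−q_3 = -36.0000
solve first two rows → x=6.5000, y=4.5000

(6.5000, 4.5000)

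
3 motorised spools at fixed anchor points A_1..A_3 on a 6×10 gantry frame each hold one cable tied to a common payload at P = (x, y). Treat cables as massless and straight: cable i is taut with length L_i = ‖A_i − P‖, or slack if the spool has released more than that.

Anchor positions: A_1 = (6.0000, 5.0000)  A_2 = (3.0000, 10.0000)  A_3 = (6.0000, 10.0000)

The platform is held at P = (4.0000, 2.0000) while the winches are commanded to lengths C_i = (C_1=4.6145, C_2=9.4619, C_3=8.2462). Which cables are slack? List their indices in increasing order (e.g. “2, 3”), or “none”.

cable 1: L_1 = ‖A_1−P‖ = 3.6056;  C_1 = 4.6145 → slack
cable 2: L_2 = ‖A_2−P‖ = 8.0623;  C_2 = 9.4619 → slack
cable 3: L_3 = ‖A_3−P‖ = 8.2462;  C_3 = 8.2462 → taut

1, 2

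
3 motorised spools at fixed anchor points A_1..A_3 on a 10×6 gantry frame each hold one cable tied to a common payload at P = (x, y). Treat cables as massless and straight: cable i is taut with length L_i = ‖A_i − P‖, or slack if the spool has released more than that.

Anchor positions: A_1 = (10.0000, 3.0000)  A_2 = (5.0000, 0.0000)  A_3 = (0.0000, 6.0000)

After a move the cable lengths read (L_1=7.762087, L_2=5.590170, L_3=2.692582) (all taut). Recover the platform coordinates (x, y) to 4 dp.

expand ‖A_i−P‖²=L_i² and subtract eq 1 (k_i ≔ ‖A_i‖²−L_i²)
k_1 = 100.0000+9.0000−60.2500 = 48.7500
eq1−eq2 → [10.0000  6.0000]·P = 55.0000
eq1−eq3 → [20.0000  -6.0000]·P = 20.0000
2×2 solve → P = (2.5000, 5.0000)

(2.5000, 5.0000)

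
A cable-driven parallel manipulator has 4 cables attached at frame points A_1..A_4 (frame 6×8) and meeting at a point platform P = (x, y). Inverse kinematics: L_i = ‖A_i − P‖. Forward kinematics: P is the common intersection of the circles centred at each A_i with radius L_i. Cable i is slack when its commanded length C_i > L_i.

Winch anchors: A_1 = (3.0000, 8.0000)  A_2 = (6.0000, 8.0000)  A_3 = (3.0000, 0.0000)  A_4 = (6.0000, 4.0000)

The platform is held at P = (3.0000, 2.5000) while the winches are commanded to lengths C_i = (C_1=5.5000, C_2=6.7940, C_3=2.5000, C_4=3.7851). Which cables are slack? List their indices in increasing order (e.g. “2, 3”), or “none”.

2, 4

cable 1: √((0.0000)²+(5.5000)²)=5.5000, C_1=5.5000: taut
cable 2: √((3.0000)²+(5.5000)²)=6.2650, C_2=6.7940: slack
cable 3: √((0.0000)²+(-2.5000)²)=2.5000, C_3=2.5000: taut
cable 4: √((3.0000)²+(1.5000)²)=3.3541, C_4=3.7851: slack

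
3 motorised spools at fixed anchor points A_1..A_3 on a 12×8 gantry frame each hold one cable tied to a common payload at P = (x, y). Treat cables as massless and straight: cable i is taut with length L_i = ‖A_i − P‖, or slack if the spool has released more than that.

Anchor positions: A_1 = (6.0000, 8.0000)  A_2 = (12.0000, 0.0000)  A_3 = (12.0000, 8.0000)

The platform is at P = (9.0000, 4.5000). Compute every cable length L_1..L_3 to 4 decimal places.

L_1 = √((6.0000−9.0000)² + (8.0000−4.5000)²) = 4.6098
L_2 = √((12.0000−9.0000)² + (0.0000−4.5000)²) = 5.4083
L_3 = √((12.0000−9.0000)² + (8.0000−4.5000)²) = 4.6098

(4.6098, 5.4083, 4.6098)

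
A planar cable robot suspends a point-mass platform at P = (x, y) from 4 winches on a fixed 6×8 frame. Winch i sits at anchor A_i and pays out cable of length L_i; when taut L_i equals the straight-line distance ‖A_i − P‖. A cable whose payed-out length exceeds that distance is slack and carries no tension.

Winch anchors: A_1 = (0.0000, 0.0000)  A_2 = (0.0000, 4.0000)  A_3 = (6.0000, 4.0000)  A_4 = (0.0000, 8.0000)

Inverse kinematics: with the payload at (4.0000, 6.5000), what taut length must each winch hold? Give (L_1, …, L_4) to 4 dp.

cable 1: Δx=-4.0000, Δy=-6.5000; L_1 = √(Δx²+Δy²) = 7.6322
cable 2: Δx=-4.0000, Δy=-2.5000; L_2 = √(Δx²+Δy²) = 4.7170
cable 3: Δx=2.0000, Δy=-2.5000; L_3 = √(Δx²+Δy²) = 3.2016
cable 4: Δx=-4.0000, Δy=1.5000; L_4 = √(Δx²+Δy²) = 4.2720

(7.6322, 4.7170, 3.2016, 4.2720)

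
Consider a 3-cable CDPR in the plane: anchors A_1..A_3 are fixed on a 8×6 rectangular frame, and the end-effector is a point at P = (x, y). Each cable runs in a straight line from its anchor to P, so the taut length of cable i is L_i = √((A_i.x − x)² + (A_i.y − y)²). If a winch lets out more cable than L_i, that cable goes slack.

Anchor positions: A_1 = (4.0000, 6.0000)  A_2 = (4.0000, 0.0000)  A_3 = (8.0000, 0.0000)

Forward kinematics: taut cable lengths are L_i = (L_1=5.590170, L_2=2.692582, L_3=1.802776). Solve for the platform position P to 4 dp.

circle eqns → linear via eq_j − eq_1; set k_j = A_j·A_j − L_j²
k_1 = 16.0000+36.0000−31.2500 = 20.7500
0.0000·x + 12.0000·y = k_1−k_2 = 12.0000
-8.0000·x + 12.0000·y = k_1−k_3 = -40.0000
solve first two rows → x=6.5000, y=1.0000

(6.5000, 1.0000)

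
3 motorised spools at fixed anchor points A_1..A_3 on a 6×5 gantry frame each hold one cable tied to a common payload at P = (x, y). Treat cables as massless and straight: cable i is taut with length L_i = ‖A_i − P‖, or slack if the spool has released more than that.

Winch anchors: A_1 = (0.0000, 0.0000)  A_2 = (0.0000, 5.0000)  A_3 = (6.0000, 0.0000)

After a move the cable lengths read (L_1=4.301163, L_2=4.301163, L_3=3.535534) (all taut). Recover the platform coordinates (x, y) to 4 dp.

circle eqns → linear via eq_j − eq_1; set q_j = A_j·A_j − L_j²
q_1 = 0.0000+0.0000−18.5000 = -18.5000
0.0000·x − 10.0000·y = q_1−q_2 = -25.0000
-12.0000·x + 0.0000·y = q_1−q_3 = -42.0000
solve first two rows → x=3.5000, y=2.5000

(3.5000, 2.5000)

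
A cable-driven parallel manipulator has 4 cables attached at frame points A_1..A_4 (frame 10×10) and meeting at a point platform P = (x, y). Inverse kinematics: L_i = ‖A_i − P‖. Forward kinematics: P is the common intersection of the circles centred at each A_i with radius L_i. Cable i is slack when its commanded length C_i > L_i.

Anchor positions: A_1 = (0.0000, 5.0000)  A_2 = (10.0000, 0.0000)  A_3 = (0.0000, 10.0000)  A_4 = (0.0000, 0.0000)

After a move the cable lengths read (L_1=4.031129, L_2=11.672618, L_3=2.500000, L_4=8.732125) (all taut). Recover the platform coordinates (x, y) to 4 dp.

expand ‖A_i−P‖²=L_i² and subtract eq 1 (k_i ≔ ‖A_i‖²−L_i²)
k_1 = 0.0000+25.0000−16.2500 = 8.7500
eq1−eq2 → [-20.0000  10.0000]·P = 45.0000
eq1−eq3 → [0.0000  -10.0000]·P = -85.0000
eq1−eq4 → [0.0000  10.0000]·P = 85.0000
2×2 solve → P = (2.0000, 8.5000)
check cable 4: ‖A_4−P‖² = 76.2500 ≈ L_4² = 76.2500 ✓

(2.0000, 8.5000)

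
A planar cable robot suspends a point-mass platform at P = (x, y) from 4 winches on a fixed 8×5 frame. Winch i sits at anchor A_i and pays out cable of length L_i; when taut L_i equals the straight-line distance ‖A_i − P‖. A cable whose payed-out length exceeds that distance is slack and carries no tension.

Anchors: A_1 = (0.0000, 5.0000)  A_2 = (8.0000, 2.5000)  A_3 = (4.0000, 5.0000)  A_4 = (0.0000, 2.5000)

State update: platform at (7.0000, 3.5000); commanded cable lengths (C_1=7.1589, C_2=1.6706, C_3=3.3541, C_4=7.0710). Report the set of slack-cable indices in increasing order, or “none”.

2

i=1: geometric 7.1589 vs commanded 7.1589 ⇒ taut
i=2: geometric 1.4142 vs commanded 1.6706 ⇒ slack
i=3: geometric 3.3541 vs commanded 3.3541 ⇒ taut
i=4: geometric 7.0711 vs commanded 7.0710 ⇒ taut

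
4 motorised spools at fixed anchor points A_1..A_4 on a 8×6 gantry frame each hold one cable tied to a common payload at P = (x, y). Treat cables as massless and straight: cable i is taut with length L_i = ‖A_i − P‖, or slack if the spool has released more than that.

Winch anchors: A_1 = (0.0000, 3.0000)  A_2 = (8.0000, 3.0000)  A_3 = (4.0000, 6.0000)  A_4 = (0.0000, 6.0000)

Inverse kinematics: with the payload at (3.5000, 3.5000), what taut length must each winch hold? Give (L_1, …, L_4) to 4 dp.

(3.5355, 4.5277, 2.5495, 4.3012)

cable 1: Δx=-3.5000, Δy=-0.5000; L_1 = √(Δx²+Δy²) = 3.5355
cable 2: Δx=4.5000, Δy=-0.5000; L_2 = √(Δx²+Δy²) = 4.5277
cable 3: Δx=0.5000, Δy=2.5000; L_3 = √(Δx²+Δy²) = 2.5495
cable 4: Δx=-3.5000, Δy=2.5000; L_4 = √(Δx²+Δy²) = 4.3012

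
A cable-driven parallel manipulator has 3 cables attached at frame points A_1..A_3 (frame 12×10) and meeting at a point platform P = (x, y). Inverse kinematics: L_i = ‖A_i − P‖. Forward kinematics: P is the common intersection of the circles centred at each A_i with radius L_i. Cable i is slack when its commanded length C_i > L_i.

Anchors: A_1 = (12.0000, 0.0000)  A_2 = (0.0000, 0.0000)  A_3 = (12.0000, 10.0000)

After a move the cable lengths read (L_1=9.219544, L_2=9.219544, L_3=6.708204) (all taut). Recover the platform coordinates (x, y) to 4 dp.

circle eqns → linear via eq_j − eq_1; set k_j = A_j·A_j − L_j²
k_1 = 144.0000+0.0000−85.0000 = 59.0000
24.0000·x + 0.0000·y = k_1−k_2 = 144.0000
0.0000·x − 20.0000·y = k_1−k_3 = -140.0000
solve first two rows → x=6.0000, y=7.0000

(6.0000, 7.0000)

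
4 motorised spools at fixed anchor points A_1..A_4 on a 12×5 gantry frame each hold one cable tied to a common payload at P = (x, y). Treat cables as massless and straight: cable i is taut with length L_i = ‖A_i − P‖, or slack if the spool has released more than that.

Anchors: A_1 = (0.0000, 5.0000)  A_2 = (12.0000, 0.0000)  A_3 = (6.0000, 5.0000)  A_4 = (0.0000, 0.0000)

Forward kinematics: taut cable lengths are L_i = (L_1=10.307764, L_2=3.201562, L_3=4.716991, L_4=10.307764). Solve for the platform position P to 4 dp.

expand ‖A_i−P‖²=L_i² and subtract eq 1 (q_i ≔ ‖A_i‖²−L_i²)
q_1 = 0.0000+25.0000−106.2500 = -81.2500
eq1−eq2 → [-24.0000  10.0000]·P = -215.0000
eq1−eq3 → [-12.0000  0.0000]·P = -120.0000
eq1−eq4 → [0.0000  10.0000]·P = 25.0000
2×2 solve → P = (10.0000, 2.5000)
check cable 4: ‖A_4−P‖² = 106.2500 ≈ L_4² = 106.2500 ✓

(10.0000, 2.5000)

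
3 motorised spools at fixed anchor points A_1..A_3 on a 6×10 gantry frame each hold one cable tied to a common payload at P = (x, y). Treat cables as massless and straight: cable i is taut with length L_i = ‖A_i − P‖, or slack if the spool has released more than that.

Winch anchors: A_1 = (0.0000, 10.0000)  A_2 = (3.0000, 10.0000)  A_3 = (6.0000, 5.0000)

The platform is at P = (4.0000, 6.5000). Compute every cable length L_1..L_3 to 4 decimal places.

L_1 = √((0.0000−4.0000)² + (10.0000−6.5000)²) = 5.3151
L_2 = √((3.0000−4.0000)² + (10.0000−6.5000)²) = 3.6401
L_3 = √((6.0000−4.0000)² + (5.0000−6.5000)²) = 2.5000

(5.3151, 3.6401, 2.5000)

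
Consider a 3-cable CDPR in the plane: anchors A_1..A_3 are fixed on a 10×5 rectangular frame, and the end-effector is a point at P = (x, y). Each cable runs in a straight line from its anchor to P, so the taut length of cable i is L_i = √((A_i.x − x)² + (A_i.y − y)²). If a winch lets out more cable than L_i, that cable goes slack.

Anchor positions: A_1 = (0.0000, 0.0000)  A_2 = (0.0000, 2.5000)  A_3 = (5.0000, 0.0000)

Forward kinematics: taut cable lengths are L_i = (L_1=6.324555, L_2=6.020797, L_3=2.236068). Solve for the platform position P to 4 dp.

(6.0000, 2.0000)

expand ‖A_i−P‖²=L_i² and subtract eq 1 (k_i ≔ ‖A_i‖²−L_i²)
k_1 = 0.0000+0.0000−40.0000 = -40.0000
eq1−eq2 → [0.0000  -5.0000]·P = -10.0000
eq1−eq3 → [-10.0000  0.0000]·P = -60.0000
2×2 solve → P = (6.0000, 2.0000)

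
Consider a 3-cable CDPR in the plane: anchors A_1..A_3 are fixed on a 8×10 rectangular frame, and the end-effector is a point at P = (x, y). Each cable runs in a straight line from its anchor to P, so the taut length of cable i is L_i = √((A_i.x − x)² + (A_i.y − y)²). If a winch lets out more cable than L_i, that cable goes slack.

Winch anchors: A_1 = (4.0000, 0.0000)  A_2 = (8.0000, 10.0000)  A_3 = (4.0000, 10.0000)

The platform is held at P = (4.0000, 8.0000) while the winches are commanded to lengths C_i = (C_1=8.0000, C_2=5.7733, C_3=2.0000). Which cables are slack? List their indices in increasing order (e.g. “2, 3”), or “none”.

cable 1: L_1 = ‖A_1−P‖ = 8.0000;  C_1 = 8.0000 → taut
cable 2: L_2 = ‖A_2−P‖ = 4.4721;  C_2 = 5.7733 → slack
cable 3: L_3 = ‖A_3−P‖ = 2.0000;  C_3 = 2.0000 → taut

2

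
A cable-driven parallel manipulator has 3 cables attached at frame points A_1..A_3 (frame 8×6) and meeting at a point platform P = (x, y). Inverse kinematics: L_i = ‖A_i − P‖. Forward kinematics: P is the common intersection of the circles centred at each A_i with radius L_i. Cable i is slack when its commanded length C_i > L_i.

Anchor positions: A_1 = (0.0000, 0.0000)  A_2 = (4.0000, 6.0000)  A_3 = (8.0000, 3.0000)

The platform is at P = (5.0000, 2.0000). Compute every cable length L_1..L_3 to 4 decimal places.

(5.3852, 4.1231, 3.1623)

L_1 = √((0.0000−5.0000)² + (0.0000−2.0000)²) = 5.3852
L_2 = √((4.0000−5.0000)² + (6.0000−2.0000)²) = 4.1231
L_3 = √((8.0000−5.0000)² + (3.0000−2.0000)²) = 3.1623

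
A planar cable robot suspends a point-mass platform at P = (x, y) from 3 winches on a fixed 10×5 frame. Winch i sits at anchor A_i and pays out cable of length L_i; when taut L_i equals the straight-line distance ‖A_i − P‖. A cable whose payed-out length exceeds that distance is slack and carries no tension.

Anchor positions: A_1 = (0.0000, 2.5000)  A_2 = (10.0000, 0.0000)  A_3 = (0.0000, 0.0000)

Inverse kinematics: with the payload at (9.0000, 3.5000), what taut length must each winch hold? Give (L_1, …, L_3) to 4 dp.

(9.0554, 3.6401, 9.6566)

L_1 = √((0.0000−9.0000)² + (2.5000−3.5000)²) = 9.0554
L_2 = √((10.0000−9.0000)² + (0.0000−3.5000)²) = 3.6401
L_3 = √((0.0000−9.0000)² + (0.0000−3.5000)²) = 9.6566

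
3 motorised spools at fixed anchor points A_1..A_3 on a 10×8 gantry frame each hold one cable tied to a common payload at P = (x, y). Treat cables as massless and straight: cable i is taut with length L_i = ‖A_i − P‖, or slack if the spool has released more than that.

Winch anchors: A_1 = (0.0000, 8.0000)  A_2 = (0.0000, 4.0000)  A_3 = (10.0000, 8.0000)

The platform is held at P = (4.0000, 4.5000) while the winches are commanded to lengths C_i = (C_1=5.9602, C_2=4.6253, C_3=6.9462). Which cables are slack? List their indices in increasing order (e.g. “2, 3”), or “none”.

cable 1: L_1 = ‖A_1−P‖ = 5.3151;  C_1 = 5.9602 → slack
cable 2: L_2 = ‖A_2−P‖ = 4.0311;  C_2 = 4.6253 → slack
cable 3: L_3 = ‖A_3−P‖ = 6.9462;  C_3 = 6.9462 → taut

1, 2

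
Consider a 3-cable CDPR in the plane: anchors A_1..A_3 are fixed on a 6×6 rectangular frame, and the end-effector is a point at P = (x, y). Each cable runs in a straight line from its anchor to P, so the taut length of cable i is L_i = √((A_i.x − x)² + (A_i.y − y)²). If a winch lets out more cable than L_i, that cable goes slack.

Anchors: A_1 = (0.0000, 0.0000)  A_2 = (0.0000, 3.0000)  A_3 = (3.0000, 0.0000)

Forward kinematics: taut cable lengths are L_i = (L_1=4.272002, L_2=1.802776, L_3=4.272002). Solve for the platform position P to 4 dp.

(1.5000, 4.0000)

circle eqns → linear via eq_j − eq_1; set k_j = A_j·A_j − L_j²
k_1 = 0.0000+0.0000−18.2500 = -18.2500
0.0000·x − 6.0000·y = k_1−k_2 = -24.0000
-6.0000·x + 0.0000·y = k_1−k_3 = -9.0000
solve first two rows → x=1.5000, y=4.0000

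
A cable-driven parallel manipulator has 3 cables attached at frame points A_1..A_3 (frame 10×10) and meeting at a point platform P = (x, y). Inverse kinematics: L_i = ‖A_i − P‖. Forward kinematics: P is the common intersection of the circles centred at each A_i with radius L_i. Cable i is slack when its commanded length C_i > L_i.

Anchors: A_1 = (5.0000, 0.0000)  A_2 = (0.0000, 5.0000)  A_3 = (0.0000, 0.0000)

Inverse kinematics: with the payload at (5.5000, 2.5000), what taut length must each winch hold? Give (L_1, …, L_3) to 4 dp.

L_1: Δ = A_1−P = (-0.5000, -2.5000) → ‖Δ‖ = √6.5000 = 2.5495
L_2: Δ = A_2−P = (-5.5000, 2.5000) → ‖Δ‖ = √36.5000 = 6.0415
L_3: Δ = A_3−P = (-5.5000, -2.5000) → ‖Δ‖ = √36.5000 = 6.0415

(2.5495, 6.0415, 6.0415)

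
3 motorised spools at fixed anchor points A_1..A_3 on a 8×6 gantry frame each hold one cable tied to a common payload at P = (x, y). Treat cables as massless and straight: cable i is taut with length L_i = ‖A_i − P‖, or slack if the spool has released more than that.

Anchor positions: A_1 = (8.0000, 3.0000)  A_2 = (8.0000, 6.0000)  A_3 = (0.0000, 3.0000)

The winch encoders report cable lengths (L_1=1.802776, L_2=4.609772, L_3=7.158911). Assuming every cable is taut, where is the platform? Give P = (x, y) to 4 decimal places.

circle eqns → linear via eq_j − eq_1; set c_j = A_j·A_j − L_j²
c_1 = 64.0000+9.0000−3.2500 = 69.7500
0.0000·x − 6.0000·y = c_1−c_2 = -9.0000
16.0000·x + 0.0000·y = c_1−c_3 = 112.0000
solve first two rows → x=7.0000, y=1.5000

(7.0000, 1.5000)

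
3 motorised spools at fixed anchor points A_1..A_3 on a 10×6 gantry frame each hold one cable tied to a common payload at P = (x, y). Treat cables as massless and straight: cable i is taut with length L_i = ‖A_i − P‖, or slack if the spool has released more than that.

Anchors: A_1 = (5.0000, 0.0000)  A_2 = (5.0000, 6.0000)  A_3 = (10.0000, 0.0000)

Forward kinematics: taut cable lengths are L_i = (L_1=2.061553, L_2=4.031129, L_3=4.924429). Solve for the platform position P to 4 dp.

circle eqns → linear via eq_j − eq_1; set q_j = A_j·A_j − L_j²
q_1 = 25.0000+0.0000−4.2500 = 20.7500
0.0000·x − 12.0000·y = q_1−q_2 = -24.0000
-10.0000·x + 0.0000·y = q_1−q_3 = -55.0000
solve first two rows → x=5.5000, y=2.0000

(5.5000, 2.0000)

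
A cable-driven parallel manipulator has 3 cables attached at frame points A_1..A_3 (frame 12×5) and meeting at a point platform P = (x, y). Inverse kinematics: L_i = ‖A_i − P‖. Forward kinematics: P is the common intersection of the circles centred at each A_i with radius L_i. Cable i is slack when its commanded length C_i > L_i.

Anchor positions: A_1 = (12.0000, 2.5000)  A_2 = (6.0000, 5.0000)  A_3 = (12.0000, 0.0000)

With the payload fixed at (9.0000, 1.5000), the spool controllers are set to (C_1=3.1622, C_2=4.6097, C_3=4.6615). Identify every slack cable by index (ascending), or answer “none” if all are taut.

cable 1: √((3.0000)²+(1.0000)²)=3.1623, C_1=3.1622: taut
cable 2: √((-3.0000)²+(3.5000)²)=4.6098, C_2=4.6097: taut
cable 3: √((3.0000)²+(-1.5000)²)=3.3541, C_3=4.6615: slack

3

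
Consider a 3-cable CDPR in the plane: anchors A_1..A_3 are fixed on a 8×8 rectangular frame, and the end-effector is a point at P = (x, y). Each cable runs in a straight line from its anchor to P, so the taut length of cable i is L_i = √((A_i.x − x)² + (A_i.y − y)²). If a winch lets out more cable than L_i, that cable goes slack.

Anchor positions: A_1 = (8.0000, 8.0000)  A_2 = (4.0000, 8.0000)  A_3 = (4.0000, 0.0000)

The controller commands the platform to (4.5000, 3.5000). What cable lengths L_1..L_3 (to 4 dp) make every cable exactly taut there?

L_1 = √((8.0000−4.5000)² + (8.0000−3.5000)²) = 5.7009
L_2 = √((4.0000−4.5000)² + (8.0000−3.5000)²) = 4.5277
L_3 = √((4.0000−4.5000)² + (0.0000−3.5000)²) = 3.5355

(5.7009, 4.5277, 3.5355)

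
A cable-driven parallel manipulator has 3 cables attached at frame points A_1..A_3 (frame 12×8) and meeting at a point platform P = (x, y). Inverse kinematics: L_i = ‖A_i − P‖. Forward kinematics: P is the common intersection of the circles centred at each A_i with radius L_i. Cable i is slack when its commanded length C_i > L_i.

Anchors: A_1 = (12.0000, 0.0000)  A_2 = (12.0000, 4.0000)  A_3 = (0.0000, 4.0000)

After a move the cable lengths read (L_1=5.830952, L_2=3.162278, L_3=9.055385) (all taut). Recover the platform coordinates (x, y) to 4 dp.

each cable: (A_i−P)·(A_i−P) = L_i²; let c_i = ‖A_i‖²−L_i²
c_1 = 144.0000+0.0000−34.0000 = 110.0000
row 1: 0.0000x − 8.0000y = -40.0000  (c_2=150.0000)
row 2: 24.0000x − 8.0000y = 176.0000  (c_3=-66.0000)
Cramer on rows 1–2 → x = 9.0000, y = 5.0000

(9.0000, 5.0000)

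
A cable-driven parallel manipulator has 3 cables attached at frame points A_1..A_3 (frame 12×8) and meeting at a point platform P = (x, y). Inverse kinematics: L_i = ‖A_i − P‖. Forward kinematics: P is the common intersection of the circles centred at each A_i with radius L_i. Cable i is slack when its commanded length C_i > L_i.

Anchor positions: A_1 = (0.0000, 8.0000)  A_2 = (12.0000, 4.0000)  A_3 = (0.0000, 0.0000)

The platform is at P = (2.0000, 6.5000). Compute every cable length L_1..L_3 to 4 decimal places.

(2.5000, 10.3078, 6.8007)

L_1: Δ = A_1−P = (-2.0000, 1.5000) → ‖Δ‖ = √6.2500 = 2.5000
L_2: Δ = A_2−P = (10.0000, -2.5000) → ‖Δ‖ = √106.2500 = 10.3078
L_3: Δ = A_3−P = (-2.0000, -6.5000) → ‖Δ‖ = √46.2500 = 6.8007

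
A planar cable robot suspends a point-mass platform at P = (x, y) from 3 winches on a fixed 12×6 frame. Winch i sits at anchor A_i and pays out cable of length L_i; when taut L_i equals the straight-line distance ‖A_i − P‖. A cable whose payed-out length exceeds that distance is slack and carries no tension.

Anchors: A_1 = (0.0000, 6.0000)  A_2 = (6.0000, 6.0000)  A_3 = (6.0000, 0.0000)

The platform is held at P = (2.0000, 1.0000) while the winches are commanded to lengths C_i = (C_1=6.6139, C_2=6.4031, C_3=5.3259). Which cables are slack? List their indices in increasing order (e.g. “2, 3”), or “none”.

i=1: geometric 5.3852 vs commanded 6.6139 ⇒ slack
i=2: geometric 6.4031 vs commanded 6.4031 ⇒ taut
i=3: geometric 4.1231 vs commanded 5.3259 ⇒ slack

1, 3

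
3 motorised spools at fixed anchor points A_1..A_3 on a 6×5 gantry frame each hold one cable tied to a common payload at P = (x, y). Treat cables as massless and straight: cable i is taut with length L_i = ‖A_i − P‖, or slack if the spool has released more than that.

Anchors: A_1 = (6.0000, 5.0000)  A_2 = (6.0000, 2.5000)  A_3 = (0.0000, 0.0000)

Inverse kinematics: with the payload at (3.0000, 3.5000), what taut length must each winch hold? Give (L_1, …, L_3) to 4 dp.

cable 1: Δx=3.0000, Δy=1.5000; L_1 = √(Δx²+Δy²) = 3.3541
cable 2: Δx=3.0000, Δy=-1.0000; L_2 = √(Δx²+Δy²) = 3.1623
cable 3: Δx=-3.0000, Δy=-3.5000; L_3 = √(Δx²+Δy²) = 4.6098

(3.3541, 3.1623, 4.6098)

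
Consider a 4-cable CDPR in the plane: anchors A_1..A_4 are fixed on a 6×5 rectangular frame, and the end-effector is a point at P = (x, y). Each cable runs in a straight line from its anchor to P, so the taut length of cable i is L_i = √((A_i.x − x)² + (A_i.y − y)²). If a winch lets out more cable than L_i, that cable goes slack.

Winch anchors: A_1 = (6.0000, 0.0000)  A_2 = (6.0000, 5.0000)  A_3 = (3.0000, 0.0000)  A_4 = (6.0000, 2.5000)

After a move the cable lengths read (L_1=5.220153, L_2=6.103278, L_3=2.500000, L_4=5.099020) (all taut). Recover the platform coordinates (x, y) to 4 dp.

(1.0000, 1.5000)

circle eqns → linear via eq_j − eq_1; set c_j = A_j·A_j − L_j²
c_1 = 36.0000+0.0000−27.2500 = 8.7500
0.0000·x − 10.0000·y = c_1−c_2 = -15.0000
6.0000·x + 0.0000·y = c_1−c_3 = 6.0000
0.0000·x − 5.0000·y = c_1−c_4 = -7.5000
solve first two rows → x=1.0000, y=1.5000
check cable 4: ‖A_4−P‖² = 26.0000 ≈ L_4² = 26.0000 ✓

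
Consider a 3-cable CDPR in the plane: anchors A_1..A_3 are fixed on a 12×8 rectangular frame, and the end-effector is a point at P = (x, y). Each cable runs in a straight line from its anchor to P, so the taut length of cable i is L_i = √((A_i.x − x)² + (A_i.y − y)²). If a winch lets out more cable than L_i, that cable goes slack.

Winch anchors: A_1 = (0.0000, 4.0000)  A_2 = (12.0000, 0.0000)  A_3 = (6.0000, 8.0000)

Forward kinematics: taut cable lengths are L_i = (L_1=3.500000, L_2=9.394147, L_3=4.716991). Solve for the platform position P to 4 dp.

circle eqns → linear via eq_j − eq_1; set q_j = A_j·A_j − L_j²
q_1 = 0.0000+16.0000−12.2500 = 3.7500
-24.0000·x + 8.0000·y = q_1−q_2 = -52.0000
-12.0000·x − 8.0000·y = q_1−q_3 = -74.0000
solve first two rows → x=3.5000, y=4.0000

(3.5000, 4.0000)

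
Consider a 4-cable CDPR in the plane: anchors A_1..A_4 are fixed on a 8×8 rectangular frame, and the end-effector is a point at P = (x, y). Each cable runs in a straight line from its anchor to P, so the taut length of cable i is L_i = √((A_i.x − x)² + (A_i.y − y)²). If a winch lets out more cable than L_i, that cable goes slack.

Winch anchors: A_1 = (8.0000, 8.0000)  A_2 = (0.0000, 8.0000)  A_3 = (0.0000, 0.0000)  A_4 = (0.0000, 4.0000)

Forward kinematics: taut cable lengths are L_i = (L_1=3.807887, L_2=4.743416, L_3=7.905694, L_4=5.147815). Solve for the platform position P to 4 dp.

(4.5000, 6.5000)

circle eqns → linear via eq_j − eq_1; set c_j = A_j·A_j − L_j²
c_1 = 64.0000+64.0000−14.5000 = 113.5000
16.0000·x + 0.0000·y = c_1−c_2 = 72.0000
16.0000·x + 16.0000·y = c_1−c_3 = 176.0000
16.0000·x + 8.0000·y = c_1−c_4 = 124.0000
solve first two rows → x=4.5000, y=6.5000
check cable 4: ‖A_4−P‖² = 26.5000 ≈ L_4² = 26.5000 ✓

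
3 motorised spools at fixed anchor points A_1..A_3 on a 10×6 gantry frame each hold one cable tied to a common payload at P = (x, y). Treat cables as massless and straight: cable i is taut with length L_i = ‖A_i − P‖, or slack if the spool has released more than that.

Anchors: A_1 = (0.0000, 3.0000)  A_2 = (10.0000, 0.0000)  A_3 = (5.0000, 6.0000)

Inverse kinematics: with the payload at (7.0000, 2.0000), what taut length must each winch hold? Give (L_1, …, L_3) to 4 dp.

L_1 = √((0.0000−7.0000)² + (3.0000−2.0000)²) = 7.0711
L_2 = √((10.0000−7.0000)² + (0.0000−2.0000)²) = 3.6056
L_3 = √((5.0000−7.0000)² + (6.0000−2.0000)²) = 4.4721

(7.0711, 3.6056, 4.4721)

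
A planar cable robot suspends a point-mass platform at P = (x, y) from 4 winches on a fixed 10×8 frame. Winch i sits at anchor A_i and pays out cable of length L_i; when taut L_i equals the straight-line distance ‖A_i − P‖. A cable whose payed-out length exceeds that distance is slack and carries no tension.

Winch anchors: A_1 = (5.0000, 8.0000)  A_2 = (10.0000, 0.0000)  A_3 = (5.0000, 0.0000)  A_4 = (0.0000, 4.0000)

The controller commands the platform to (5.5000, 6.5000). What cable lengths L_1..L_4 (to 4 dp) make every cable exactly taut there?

L_1: Δ = A_1−P = (-0.5000, 1.5000) → ‖Δ‖ = √2.5000 = 1.5811
L_2: Δ = A_2−P = (4.5000, -6.5000) → ‖Δ‖ = √62.5000 = 7.9057
L_3: Δ = A_3−P = (-0.5000, -6.5000) → ‖Δ‖ = √42.5000 = 6.5192
L_4: Δ = A_4−P = (-5.5000, -2.5000) → ‖Δ‖ = √36.5000 = 6.0415

(1.5811, 7.9057, 6.5192, 6.0415)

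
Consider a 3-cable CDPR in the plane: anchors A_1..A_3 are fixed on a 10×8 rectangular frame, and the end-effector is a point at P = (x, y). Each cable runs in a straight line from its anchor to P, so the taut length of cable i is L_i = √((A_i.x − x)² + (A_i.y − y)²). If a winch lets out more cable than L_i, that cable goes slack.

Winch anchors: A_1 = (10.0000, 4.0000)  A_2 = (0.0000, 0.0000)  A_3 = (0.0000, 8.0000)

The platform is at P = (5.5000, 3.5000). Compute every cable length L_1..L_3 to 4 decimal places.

L_1 = √((10.0000−5.5000)² + (4.0000−3.5000)²) = 4.5277
L_2 = √((0.0000−5.5000)² + (0.0000−3.5000)²) = 6.5192
L_3 = √((0.0000−5.5000)² + (8.0000−3.5000)²) = 7.1063

(4.5277, 6.5192, 7.1063)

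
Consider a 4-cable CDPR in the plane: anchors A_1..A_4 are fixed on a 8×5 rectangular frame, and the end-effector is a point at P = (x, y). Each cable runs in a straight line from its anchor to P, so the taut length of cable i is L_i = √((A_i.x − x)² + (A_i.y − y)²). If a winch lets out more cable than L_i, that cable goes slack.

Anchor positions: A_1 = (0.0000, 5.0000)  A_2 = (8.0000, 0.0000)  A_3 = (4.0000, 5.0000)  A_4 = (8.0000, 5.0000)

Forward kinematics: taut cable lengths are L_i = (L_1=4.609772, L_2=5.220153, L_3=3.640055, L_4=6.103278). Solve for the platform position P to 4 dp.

expand ‖A_i−P‖²=L_i² and subtract eq 1 (c_i ≔ ‖A_i‖²−L_i²)
c_1 = 0.0000+25.0000−21.2500 = 3.7500
eq1−eq2 → [-16.0000  10.0000]·P = -33.0000
eq1−eq3 → [-8.0000  0.0000]·P = -24.0000
eq1−eq4 → [-16.0000  0.0000]·P = -48.0000
2×2 solve → P = (3.0000, 1.5000)
check cable 4: ‖A_4−P‖² = 37.2500 ≈ L_4² = 37.2500 ✓

(3.0000, 1.5000)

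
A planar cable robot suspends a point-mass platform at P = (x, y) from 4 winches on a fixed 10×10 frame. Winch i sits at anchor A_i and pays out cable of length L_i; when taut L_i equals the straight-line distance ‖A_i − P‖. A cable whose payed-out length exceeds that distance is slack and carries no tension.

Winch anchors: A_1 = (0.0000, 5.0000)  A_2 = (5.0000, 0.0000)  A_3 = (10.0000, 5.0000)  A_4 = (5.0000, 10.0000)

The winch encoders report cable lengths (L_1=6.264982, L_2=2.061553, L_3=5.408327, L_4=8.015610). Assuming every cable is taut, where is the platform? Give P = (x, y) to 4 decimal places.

each cable: (A_i−P)·(A_i−P) = L_i²; let q_i = ‖A_i‖²−L_i²
q_1 = 0.0000+25.0000−39.2500 = -14.2500
row 1: -10.0000x + 10.0000y = -35.0000  (q_2=20.7500)
row 2: -20.0000x + 0.0000y = -110.0000  (q_3=95.7500)
row 3: -10.0000x − 10.0000y = -75.0000  (q_4=60.7500)
Cramer on rows 1–2 → x = 5.5000, y = 2.0000
check cable 4: ‖A_4−P‖² = 64.2500 ≈ L_4² = 64.2500 ✓

(5.5000, 2.0000)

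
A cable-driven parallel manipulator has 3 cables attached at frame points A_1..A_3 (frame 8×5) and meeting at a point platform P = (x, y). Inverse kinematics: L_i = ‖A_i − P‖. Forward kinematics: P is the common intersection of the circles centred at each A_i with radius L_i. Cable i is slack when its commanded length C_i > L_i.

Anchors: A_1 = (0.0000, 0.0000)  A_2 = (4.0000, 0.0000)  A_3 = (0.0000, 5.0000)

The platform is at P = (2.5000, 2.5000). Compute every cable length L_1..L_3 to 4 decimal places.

(3.5355, 2.9155, 3.5355)

cable 1: Δx=-2.5000, Δy=-2.5000; L_1 = √(Δx²+Δy²) = 3.5355
cable 2: Δx=1.5000, Δy=-2.5000; L_2 = √(Δx²+Δy²) = 2.9155
cable 3: Δx=-2.5000, Δy=2.5000; L_3 = √(Δx²+Δy²) = 3.5355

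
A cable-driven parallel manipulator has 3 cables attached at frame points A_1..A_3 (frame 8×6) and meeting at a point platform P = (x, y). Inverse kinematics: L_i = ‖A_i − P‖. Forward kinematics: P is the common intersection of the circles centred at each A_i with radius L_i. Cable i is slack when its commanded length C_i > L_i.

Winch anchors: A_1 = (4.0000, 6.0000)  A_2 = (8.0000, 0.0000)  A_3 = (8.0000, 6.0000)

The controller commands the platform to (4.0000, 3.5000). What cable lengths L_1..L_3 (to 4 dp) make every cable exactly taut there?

L_1 = √((4.0000−4.0000)² + (6.0000−3.5000)²) = 2.5000
L_2 = √((8.0000−4.0000)² + (0.0000−3.5000)²) = 5.3151
L_3 = √((8.0000−4.0000)² + (6.0000−3.5000)²) = 4.7170

(2.5000, 5.3151, 4.7170)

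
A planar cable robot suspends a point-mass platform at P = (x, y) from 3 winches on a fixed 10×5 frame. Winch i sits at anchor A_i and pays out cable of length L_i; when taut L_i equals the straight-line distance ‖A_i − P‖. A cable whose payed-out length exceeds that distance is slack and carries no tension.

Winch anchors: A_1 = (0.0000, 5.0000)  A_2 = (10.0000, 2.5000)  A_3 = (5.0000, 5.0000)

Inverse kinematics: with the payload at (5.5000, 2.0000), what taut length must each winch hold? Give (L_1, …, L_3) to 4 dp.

cable 1: Δx=-5.5000, Δy=3.0000; L_1 = √(Δx²+Δy²) = 6.2650
cable 2: Δx=4.5000, Δy=0.5000; L_2 = √(Δx²+Δy²) = 4.5277
cable 3: Δx=-0.5000, Δy=3.0000; L_3 = √(Δx²+Δy²) = 3.0414

(6.2650, 4.5277, 3.0414)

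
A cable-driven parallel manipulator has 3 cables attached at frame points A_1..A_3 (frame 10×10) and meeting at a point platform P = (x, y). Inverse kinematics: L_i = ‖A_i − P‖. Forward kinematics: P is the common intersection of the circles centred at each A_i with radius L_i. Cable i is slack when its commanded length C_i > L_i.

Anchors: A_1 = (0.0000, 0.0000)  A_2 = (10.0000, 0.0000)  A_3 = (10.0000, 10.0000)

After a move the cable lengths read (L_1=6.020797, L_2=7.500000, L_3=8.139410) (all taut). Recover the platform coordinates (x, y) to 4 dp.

expand ‖A_i−P‖²=L_i² and subtract eq 1 (k_i ≔ ‖A_i‖²−L_i²)
k_1 = 0.0000+0.0000−36.2500 = -36.2500
eq1−eq2 → [-20.0000  0.0000]·P = -80.0000
eq1−eq3 → [-20.0000  -20.0000]·P = -170.0000
2×2 solve → P = (4.0000, 4.5000)

(4.0000, 4.5000)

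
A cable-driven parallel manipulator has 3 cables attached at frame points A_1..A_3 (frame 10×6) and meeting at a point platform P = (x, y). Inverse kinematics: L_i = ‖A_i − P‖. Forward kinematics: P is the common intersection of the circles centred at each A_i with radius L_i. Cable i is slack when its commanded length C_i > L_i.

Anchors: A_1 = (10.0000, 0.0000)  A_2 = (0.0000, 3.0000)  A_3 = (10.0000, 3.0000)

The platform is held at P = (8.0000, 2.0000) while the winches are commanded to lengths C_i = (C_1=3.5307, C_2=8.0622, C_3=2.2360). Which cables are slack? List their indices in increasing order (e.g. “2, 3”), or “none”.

1

cable 1: √((2.0000)²+(-2.0000)²)=2.8284, C_1=3.5307: slack
cable 2: √((-8.0000)²+(1.0000)²)=8.0623, C_2=8.0622: taut
cable 3: √((2.0000)²+(1.0000)²)=2.2361, C_3=2.2360: taut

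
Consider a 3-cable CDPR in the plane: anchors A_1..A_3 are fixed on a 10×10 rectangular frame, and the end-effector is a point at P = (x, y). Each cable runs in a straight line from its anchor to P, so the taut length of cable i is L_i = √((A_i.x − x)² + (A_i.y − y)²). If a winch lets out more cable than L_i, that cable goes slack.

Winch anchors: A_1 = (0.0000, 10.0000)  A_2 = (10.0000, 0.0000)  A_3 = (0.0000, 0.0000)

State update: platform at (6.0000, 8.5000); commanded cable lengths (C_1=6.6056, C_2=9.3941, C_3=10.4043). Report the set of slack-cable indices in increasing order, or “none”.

i=1: geometric 6.1847 vs commanded 6.6056 ⇒ slack
i=2: geometric 9.3941 vs commanded 9.3941 ⇒ taut
i=3: geometric 10.4043 vs commanded 10.4043 ⇒ taut

1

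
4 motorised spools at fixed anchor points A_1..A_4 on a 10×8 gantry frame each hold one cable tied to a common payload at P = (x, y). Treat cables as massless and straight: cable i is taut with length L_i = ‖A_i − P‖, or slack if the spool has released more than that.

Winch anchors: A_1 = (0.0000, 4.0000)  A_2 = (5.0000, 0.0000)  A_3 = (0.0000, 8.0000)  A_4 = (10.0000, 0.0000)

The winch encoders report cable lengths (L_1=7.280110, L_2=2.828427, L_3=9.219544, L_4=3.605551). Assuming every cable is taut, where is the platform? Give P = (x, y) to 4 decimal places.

expand ‖A_i−P‖²=L_i² and subtract eq 1 (k_i ≔ ‖A_i‖²−L_i²)
k_1 = 0.0000+16.0000−53.0000 = -37.0000
eq1−eq2 → [-10.0000  8.0000]·P = -54.0000
eq1−eq3 → [0.0000  -8.0000]·P = -16.0000
eq1−eq4 → [-20.0000  8.0000]·P = -124.0000
2×2 solve → P = (7.0000, 2.0000)
check cable 4: ‖A_4−P‖² = 13.0000 ≈ L_4² = 13.0000 ✓

(7.0000, 2.0000)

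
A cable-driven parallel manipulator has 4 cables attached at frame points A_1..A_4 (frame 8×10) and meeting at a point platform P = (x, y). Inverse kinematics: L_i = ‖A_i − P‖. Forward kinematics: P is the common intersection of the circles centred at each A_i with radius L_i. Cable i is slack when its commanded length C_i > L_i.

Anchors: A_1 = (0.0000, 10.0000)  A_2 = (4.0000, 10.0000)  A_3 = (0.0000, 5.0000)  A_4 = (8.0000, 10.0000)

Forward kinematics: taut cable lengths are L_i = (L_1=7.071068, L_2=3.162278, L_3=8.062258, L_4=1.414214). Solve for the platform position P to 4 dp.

expand ‖A_i−P‖²=L_i² and subtract eq 1 (k_i ≔ ‖A_i‖²−L_i²)
k_1 = 0.0000+100.0000−50.0000 = 50.0000
eq1−eq2 → [-8.0000  0.0000]·P = -56.0000
eq1−eq3 → [0.0000  10.0000]·P = 90.0000
eq1−eq4 → [-16.0000  0.0000]·P = -112.0000
2×2 solve → P = (7.0000, 9.0000)
check cable 4: ‖A_4−P‖² = 2.0000 ≈ L_4² = 2.0000 ✓

(7.0000, 9.0000)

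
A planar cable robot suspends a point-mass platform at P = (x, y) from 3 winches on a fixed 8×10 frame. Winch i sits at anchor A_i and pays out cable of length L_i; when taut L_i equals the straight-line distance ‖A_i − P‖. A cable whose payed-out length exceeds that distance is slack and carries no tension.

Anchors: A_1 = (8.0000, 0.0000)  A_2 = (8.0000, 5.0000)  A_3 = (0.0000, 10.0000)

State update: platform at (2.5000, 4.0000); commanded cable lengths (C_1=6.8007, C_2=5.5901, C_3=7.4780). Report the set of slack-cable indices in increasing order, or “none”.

3

cable 1: √((5.5000)²+(-4.0000)²)=6.8007, C_1=6.8007: taut
cable 2: √((5.5000)²+(1.0000)²)=5.5902, C_2=5.5901: taut
cable 3: √((-2.5000)²+(6.0000)²)=6.5000, C_3=7.4780: slack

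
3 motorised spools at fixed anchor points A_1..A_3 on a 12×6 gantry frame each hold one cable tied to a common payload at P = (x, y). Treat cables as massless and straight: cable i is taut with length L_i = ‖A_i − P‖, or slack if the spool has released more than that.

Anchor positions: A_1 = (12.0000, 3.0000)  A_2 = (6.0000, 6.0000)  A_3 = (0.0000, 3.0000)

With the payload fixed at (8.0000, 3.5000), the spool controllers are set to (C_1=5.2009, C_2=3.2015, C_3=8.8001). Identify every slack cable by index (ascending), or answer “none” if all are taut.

1, 3

i=1: geometric 4.0311 vs commanded 5.2009 ⇒ slack
i=2: geometric 3.2016 vs commanded 3.2015 ⇒ taut
i=3: geometric 8.0156 vs commanded 8.8001 ⇒ slack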